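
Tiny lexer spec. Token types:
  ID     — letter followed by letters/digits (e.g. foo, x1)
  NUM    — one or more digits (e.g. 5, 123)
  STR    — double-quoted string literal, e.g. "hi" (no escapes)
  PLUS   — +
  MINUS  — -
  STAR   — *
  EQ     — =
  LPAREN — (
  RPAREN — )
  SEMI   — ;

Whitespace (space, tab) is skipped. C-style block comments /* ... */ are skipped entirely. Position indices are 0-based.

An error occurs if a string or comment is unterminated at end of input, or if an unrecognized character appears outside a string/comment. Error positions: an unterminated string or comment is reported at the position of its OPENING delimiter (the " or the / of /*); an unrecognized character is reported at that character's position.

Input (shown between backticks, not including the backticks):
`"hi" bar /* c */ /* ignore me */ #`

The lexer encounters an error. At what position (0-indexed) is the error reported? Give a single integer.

pos=0: enter STRING mode
pos=0: emit STR "hi" (now at pos=4)
pos=5: emit ID 'bar' (now at pos=8)
pos=9: enter COMMENT mode (saw '/*')
exit COMMENT mode (now at pos=16)
pos=17: enter COMMENT mode (saw '/*')
exit COMMENT mode (now at pos=32)
pos=33: ERROR — unrecognized char '#'

Answer: 33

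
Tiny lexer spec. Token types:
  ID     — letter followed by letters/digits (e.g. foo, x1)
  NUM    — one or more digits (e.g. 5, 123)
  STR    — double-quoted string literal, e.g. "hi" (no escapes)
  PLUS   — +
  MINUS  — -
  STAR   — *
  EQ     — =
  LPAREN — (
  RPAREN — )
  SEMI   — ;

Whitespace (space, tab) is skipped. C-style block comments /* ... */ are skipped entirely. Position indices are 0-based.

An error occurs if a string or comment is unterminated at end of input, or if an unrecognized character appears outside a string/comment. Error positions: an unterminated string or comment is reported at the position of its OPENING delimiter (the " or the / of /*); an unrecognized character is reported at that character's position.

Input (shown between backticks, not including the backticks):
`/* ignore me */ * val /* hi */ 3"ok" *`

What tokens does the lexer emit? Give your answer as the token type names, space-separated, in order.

Answer: STAR ID NUM STR STAR

Derivation:
pos=0: enter COMMENT mode (saw '/*')
exit COMMENT mode (now at pos=15)
pos=16: emit STAR '*'
pos=18: emit ID 'val' (now at pos=21)
pos=22: enter COMMENT mode (saw '/*')
exit COMMENT mode (now at pos=30)
pos=31: emit NUM '3' (now at pos=32)
pos=32: enter STRING mode
pos=32: emit STR "ok" (now at pos=36)
pos=37: emit STAR '*'
DONE. 5 tokens: [STAR, ID, NUM, STR, STAR]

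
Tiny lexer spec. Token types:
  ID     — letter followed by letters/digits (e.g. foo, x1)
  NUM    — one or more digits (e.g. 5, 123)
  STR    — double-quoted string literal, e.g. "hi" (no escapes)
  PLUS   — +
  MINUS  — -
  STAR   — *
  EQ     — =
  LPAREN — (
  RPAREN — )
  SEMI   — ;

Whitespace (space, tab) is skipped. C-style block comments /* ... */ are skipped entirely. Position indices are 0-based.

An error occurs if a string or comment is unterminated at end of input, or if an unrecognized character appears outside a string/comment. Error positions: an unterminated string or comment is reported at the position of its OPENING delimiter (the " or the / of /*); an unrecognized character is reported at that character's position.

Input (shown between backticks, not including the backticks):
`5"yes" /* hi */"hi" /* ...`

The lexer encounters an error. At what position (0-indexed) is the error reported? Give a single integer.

pos=0: emit NUM '5' (now at pos=1)
pos=1: enter STRING mode
pos=1: emit STR "yes" (now at pos=6)
pos=7: enter COMMENT mode (saw '/*')
exit COMMENT mode (now at pos=15)
pos=15: enter STRING mode
pos=15: emit STR "hi" (now at pos=19)
pos=20: enter COMMENT mode (saw '/*')
pos=20: ERROR — unterminated comment (reached EOF)

Answer: 20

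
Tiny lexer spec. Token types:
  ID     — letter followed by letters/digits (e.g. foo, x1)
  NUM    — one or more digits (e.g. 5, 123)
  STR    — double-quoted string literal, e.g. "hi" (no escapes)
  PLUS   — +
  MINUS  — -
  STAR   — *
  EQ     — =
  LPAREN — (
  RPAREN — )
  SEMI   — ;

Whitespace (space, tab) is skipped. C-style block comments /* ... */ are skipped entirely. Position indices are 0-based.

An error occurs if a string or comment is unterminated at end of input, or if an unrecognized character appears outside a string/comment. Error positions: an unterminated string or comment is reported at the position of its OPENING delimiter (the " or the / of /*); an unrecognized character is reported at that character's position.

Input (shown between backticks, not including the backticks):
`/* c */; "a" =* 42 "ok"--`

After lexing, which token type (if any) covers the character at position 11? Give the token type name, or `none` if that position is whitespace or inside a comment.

Answer: STR

Derivation:
pos=0: enter COMMENT mode (saw '/*')
exit COMMENT mode (now at pos=7)
pos=7: emit SEMI ';'
pos=9: enter STRING mode
pos=9: emit STR "a" (now at pos=12)
pos=13: emit EQ '='
pos=14: emit STAR '*'
pos=16: emit NUM '42' (now at pos=18)
pos=19: enter STRING mode
pos=19: emit STR "ok" (now at pos=23)
pos=23: emit MINUS '-'
pos=24: emit MINUS '-'
DONE. 8 tokens: [SEMI, STR, EQ, STAR, NUM, STR, MINUS, MINUS]
Position 11: char is '"' -> STR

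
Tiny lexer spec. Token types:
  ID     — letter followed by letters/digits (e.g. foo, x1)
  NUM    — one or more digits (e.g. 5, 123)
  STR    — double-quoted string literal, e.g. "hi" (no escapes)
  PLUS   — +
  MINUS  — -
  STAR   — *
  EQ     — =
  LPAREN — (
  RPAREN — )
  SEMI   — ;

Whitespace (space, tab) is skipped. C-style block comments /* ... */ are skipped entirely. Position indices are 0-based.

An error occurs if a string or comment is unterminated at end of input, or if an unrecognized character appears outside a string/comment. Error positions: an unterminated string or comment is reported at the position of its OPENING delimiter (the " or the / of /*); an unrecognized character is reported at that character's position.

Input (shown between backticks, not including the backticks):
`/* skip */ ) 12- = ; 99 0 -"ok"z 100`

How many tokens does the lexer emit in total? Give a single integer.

pos=0: enter COMMENT mode (saw '/*')
exit COMMENT mode (now at pos=10)
pos=11: emit RPAREN ')'
pos=13: emit NUM '12' (now at pos=15)
pos=15: emit MINUS '-'
pos=17: emit EQ '='
pos=19: emit SEMI ';'
pos=21: emit NUM '99' (now at pos=23)
pos=24: emit NUM '0' (now at pos=25)
pos=26: emit MINUS '-'
pos=27: enter STRING mode
pos=27: emit STR "ok" (now at pos=31)
pos=31: emit ID 'z' (now at pos=32)
pos=33: emit NUM '100' (now at pos=36)
DONE. 11 tokens: [RPAREN, NUM, MINUS, EQ, SEMI, NUM, NUM, MINUS, STR, ID, NUM]

Answer: 11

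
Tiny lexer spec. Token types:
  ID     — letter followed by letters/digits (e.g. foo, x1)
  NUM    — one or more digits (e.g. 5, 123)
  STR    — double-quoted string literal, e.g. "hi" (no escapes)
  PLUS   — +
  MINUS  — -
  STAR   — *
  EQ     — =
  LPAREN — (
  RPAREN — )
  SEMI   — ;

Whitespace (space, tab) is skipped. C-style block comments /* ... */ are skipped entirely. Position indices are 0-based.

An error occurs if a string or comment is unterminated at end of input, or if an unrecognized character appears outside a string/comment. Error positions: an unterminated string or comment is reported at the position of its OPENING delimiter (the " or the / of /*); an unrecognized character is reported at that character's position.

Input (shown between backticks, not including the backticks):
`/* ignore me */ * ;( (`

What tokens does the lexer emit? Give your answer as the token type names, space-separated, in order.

Answer: STAR SEMI LPAREN LPAREN

Derivation:
pos=0: enter COMMENT mode (saw '/*')
exit COMMENT mode (now at pos=15)
pos=16: emit STAR '*'
pos=18: emit SEMI ';'
pos=19: emit LPAREN '('
pos=21: emit LPAREN '('
DONE. 4 tokens: [STAR, SEMI, LPAREN, LPAREN]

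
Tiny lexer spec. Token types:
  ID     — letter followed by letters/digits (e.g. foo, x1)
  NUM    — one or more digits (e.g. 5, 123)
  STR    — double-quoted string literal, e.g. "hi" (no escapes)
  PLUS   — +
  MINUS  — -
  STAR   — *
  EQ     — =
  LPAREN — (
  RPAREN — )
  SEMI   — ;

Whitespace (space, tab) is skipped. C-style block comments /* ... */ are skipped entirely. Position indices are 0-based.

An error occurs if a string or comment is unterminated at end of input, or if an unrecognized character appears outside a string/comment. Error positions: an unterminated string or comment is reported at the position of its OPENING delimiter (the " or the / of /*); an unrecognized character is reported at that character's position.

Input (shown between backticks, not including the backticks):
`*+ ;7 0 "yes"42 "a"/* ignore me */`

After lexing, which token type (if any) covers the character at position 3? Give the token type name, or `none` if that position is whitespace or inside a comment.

pos=0: emit STAR '*'
pos=1: emit PLUS '+'
pos=3: emit SEMI ';'
pos=4: emit NUM '7' (now at pos=5)
pos=6: emit NUM '0' (now at pos=7)
pos=8: enter STRING mode
pos=8: emit STR "yes" (now at pos=13)
pos=13: emit NUM '42' (now at pos=15)
pos=16: enter STRING mode
pos=16: emit STR "a" (now at pos=19)
pos=19: enter COMMENT mode (saw '/*')
exit COMMENT mode (now at pos=34)
DONE. 8 tokens: [STAR, PLUS, SEMI, NUM, NUM, STR, NUM, STR]
Position 3: char is ';' -> SEMI

Answer: SEMI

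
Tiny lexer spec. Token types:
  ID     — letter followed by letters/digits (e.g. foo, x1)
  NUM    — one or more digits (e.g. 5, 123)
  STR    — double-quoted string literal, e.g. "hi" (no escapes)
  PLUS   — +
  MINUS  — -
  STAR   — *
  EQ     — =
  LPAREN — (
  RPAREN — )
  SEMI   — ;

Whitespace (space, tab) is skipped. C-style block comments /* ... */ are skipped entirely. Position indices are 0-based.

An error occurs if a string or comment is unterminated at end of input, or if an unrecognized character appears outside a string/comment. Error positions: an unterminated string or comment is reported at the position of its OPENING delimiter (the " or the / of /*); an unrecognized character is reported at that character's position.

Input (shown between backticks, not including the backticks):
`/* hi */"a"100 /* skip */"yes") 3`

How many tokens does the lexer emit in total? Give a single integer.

Answer: 5

Derivation:
pos=0: enter COMMENT mode (saw '/*')
exit COMMENT mode (now at pos=8)
pos=8: enter STRING mode
pos=8: emit STR "a" (now at pos=11)
pos=11: emit NUM '100' (now at pos=14)
pos=15: enter COMMENT mode (saw '/*')
exit COMMENT mode (now at pos=25)
pos=25: enter STRING mode
pos=25: emit STR "yes" (now at pos=30)
pos=30: emit RPAREN ')'
pos=32: emit NUM '3' (now at pos=33)
DONE. 5 tokens: [STR, NUM, STR, RPAREN, NUM]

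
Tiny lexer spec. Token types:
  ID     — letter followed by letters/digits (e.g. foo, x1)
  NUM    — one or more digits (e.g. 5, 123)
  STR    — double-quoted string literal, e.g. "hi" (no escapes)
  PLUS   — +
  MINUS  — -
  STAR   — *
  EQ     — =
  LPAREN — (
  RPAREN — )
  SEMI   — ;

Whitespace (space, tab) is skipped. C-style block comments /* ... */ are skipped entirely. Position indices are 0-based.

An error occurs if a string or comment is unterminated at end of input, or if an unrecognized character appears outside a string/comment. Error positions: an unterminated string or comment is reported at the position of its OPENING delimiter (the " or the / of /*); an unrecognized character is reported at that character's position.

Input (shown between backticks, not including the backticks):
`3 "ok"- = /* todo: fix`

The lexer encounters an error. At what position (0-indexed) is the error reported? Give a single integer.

pos=0: emit NUM '3' (now at pos=1)
pos=2: enter STRING mode
pos=2: emit STR "ok" (now at pos=6)
pos=6: emit MINUS '-'
pos=8: emit EQ '='
pos=10: enter COMMENT mode (saw '/*')
pos=10: ERROR — unterminated comment (reached EOF)

Answer: 10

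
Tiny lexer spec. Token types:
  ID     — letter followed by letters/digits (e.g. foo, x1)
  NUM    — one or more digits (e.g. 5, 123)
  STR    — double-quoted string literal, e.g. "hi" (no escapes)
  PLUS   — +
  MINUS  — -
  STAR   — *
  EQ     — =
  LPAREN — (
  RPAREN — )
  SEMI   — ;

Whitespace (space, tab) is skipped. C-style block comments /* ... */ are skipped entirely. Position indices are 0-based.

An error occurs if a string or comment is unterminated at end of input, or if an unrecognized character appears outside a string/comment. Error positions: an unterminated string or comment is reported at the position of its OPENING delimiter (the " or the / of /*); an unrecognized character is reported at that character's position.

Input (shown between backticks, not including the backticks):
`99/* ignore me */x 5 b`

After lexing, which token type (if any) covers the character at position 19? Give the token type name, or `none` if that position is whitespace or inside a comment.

pos=0: emit NUM '99' (now at pos=2)
pos=2: enter COMMENT mode (saw '/*')
exit COMMENT mode (now at pos=17)
pos=17: emit ID 'x' (now at pos=18)
pos=19: emit NUM '5' (now at pos=20)
pos=21: emit ID 'b' (now at pos=22)
DONE. 4 tokens: [NUM, ID, NUM, ID]
Position 19: char is '5' -> NUM

Answer: NUM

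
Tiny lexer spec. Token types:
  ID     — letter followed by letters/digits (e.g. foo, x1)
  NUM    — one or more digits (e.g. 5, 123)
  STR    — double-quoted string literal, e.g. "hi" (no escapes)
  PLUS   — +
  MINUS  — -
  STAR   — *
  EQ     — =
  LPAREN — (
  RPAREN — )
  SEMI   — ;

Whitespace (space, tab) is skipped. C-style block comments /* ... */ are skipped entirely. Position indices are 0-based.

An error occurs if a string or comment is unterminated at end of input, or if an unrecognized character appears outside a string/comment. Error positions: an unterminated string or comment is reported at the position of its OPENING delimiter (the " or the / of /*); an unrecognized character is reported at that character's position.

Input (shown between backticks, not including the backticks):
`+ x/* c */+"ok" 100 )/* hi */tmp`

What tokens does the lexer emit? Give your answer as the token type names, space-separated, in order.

Answer: PLUS ID PLUS STR NUM RPAREN ID

Derivation:
pos=0: emit PLUS '+'
pos=2: emit ID 'x' (now at pos=3)
pos=3: enter COMMENT mode (saw '/*')
exit COMMENT mode (now at pos=10)
pos=10: emit PLUS '+'
pos=11: enter STRING mode
pos=11: emit STR "ok" (now at pos=15)
pos=16: emit NUM '100' (now at pos=19)
pos=20: emit RPAREN ')'
pos=21: enter COMMENT mode (saw '/*')
exit COMMENT mode (now at pos=29)
pos=29: emit ID 'tmp' (now at pos=32)
DONE. 7 tokens: [PLUS, ID, PLUS, STR, NUM, RPAREN, ID]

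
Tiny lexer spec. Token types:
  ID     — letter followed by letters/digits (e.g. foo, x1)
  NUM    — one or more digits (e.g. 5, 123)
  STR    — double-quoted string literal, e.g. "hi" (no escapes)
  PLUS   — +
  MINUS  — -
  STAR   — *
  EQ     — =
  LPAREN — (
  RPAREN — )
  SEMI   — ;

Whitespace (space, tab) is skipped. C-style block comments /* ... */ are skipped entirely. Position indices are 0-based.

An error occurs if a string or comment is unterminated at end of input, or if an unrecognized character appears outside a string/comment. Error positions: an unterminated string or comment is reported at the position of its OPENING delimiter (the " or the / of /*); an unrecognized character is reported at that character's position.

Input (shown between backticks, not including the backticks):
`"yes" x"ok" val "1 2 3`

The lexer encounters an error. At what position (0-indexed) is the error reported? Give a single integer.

pos=0: enter STRING mode
pos=0: emit STR "yes" (now at pos=5)
pos=6: emit ID 'x' (now at pos=7)
pos=7: enter STRING mode
pos=7: emit STR "ok" (now at pos=11)
pos=12: emit ID 'val' (now at pos=15)
pos=16: enter STRING mode
pos=16: ERROR — unterminated string

Answer: 16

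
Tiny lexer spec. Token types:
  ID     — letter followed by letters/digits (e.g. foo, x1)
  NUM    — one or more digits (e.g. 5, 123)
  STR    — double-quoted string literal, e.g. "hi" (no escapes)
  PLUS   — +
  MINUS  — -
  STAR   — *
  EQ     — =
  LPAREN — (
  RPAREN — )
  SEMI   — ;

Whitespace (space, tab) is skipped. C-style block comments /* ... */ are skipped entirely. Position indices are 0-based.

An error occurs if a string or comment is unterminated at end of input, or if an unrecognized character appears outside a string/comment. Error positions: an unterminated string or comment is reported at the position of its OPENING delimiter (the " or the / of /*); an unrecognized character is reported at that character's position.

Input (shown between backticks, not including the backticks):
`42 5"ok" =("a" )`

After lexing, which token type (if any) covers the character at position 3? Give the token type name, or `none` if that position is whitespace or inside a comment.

pos=0: emit NUM '42' (now at pos=2)
pos=3: emit NUM '5' (now at pos=4)
pos=4: enter STRING mode
pos=4: emit STR "ok" (now at pos=8)
pos=9: emit EQ '='
pos=10: emit LPAREN '('
pos=11: enter STRING mode
pos=11: emit STR "a" (now at pos=14)
pos=15: emit RPAREN ')'
DONE. 7 tokens: [NUM, NUM, STR, EQ, LPAREN, STR, RPAREN]
Position 3: char is '5' -> NUM

Answer: NUM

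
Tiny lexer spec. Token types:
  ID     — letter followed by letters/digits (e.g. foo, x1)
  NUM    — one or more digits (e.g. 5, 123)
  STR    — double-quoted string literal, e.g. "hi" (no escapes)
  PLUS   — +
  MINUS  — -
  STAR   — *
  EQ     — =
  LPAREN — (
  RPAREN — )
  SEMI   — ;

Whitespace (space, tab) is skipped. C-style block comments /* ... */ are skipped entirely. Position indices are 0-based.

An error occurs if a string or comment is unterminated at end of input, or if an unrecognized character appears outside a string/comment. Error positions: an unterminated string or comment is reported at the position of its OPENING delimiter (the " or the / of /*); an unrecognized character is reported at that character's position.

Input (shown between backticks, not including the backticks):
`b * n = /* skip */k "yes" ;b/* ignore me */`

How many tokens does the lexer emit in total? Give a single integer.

pos=0: emit ID 'b' (now at pos=1)
pos=2: emit STAR '*'
pos=4: emit ID 'n' (now at pos=5)
pos=6: emit EQ '='
pos=8: enter COMMENT mode (saw '/*')
exit COMMENT mode (now at pos=18)
pos=18: emit ID 'k' (now at pos=19)
pos=20: enter STRING mode
pos=20: emit STR "yes" (now at pos=25)
pos=26: emit SEMI ';'
pos=27: emit ID 'b' (now at pos=28)
pos=28: enter COMMENT mode (saw '/*')
exit COMMENT mode (now at pos=43)
DONE. 8 tokens: [ID, STAR, ID, EQ, ID, STR, SEMI, ID]

Answer: 8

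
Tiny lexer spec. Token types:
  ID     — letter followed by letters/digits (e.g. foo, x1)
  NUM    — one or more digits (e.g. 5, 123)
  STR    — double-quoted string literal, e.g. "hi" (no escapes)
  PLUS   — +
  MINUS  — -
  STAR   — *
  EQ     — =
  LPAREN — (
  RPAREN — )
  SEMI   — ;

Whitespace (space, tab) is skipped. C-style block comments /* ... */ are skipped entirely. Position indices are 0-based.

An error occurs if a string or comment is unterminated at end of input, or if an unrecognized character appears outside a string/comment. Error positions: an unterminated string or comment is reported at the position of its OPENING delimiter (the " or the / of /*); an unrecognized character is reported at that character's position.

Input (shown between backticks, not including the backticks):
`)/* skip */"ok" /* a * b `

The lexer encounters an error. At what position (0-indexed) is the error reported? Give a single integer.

Answer: 16

Derivation:
pos=0: emit RPAREN ')'
pos=1: enter COMMENT mode (saw '/*')
exit COMMENT mode (now at pos=11)
pos=11: enter STRING mode
pos=11: emit STR "ok" (now at pos=15)
pos=16: enter COMMENT mode (saw '/*')
pos=16: ERROR — unterminated comment (reached EOF)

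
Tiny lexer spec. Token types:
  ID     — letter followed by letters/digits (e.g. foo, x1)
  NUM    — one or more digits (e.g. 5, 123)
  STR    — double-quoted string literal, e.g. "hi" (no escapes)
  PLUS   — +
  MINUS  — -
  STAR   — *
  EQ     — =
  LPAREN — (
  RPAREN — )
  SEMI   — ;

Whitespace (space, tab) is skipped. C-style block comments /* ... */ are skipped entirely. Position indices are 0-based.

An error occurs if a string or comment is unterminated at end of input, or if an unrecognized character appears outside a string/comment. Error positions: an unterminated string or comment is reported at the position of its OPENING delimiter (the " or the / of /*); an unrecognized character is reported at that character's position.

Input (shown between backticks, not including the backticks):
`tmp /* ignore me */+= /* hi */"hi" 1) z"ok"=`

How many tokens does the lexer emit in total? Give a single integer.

pos=0: emit ID 'tmp' (now at pos=3)
pos=4: enter COMMENT mode (saw '/*')
exit COMMENT mode (now at pos=19)
pos=19: emit PLUS '+'
pos=20: emit EQ '='
pos=22: enter COMMENT mode (saw '/*')
exit COMMENT mode (now at pos=30)
pos=30: enter STRING mode
pos=30: emit STR "hi" (now at pos=34)
pos=35: emit NUM '1' (now at pos=36)
pos=36: emit RPAREN ')'
pos=38: emit ID 'z' (now at pos=39)
pos=39: enter STRING mode
pos=39: emit STR "ok" (now at pos=43)
pos=43: emit EQ '='
DONE. 9 tokens: [ID, PLUS, EQ, STR, NUM, RPAREN, ID, STR, EQ]

Answer: 9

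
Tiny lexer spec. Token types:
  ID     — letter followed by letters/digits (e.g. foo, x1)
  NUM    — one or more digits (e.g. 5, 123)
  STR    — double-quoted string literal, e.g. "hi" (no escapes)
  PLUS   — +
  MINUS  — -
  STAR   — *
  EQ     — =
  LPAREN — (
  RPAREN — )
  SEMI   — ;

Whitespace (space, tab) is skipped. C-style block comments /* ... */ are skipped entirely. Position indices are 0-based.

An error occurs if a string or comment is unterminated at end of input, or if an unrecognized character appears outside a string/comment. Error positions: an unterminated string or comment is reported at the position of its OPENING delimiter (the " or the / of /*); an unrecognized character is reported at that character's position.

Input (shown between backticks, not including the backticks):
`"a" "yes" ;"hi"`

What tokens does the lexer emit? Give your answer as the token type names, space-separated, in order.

pos=0: enter STRING mode
pos=0: emit STR "a" (now at pos=3)
pos=4: enter STRING mode
pos=4: emit STR "yes" (now at pos=9)
pos=10: emit SEMI ';'
pos=11: enter STRING mode
pos=11: emit STR "hi" (now at pos=15)
DONE. 4 tokens: [STR, STR, SEMI, STR]

Answer: STR STR SEMI STR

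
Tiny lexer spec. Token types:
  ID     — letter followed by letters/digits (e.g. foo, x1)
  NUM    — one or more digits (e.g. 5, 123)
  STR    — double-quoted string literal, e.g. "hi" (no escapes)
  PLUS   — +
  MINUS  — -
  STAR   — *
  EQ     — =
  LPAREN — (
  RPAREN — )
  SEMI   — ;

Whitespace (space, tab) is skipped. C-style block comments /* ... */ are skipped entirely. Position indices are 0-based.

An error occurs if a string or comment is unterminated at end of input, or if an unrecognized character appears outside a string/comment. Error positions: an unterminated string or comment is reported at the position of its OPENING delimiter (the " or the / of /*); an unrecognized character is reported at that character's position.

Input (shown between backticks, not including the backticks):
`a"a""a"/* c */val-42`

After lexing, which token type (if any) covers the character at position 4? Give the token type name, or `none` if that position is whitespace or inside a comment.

pos=0: emit ID 'a' (now at pos=1)
pos=1: enter STRING mode
pos=1: emit STR "a" (now at pos=4)
pos=4: enter STRING mode
pos=4: emit STR "a" (now at pos=7)
pos=7: enter COMMENT mode (saw '/*')
exit COMMENT mode (now at pos=14)
pos=14: emit ID 'val' (now at pos=17)
pos=17: emit MINUS '-'
pos=18: emit NUM '42' (now at pos=20)
DONE. 6 tokens: [ID, STR, STR, ID, MINUS, NUM]
Position 4: char is '"' -> STR

Answer: STR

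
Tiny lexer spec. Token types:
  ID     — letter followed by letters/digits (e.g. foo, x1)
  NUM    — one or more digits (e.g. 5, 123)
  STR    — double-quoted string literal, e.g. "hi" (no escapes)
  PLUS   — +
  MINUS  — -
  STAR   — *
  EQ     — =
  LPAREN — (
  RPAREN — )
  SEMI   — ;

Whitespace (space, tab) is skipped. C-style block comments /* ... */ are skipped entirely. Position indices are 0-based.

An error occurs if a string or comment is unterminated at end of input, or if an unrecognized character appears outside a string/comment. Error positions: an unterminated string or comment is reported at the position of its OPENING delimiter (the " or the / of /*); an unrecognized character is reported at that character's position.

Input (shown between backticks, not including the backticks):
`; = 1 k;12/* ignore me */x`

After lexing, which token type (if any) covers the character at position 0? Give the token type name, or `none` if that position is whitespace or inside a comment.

pos=0: emit SEMI ';'
pos=2: emit EQ '='
pos=4: emit NUM '1' (now at pos=5)
pos=6: emit ID 'k' (now at pos=7)
pos=7: emit SEMI ';'
pos=8: emit NUM '12' (now at pos=10)
pos=10: enter COMMENT mode (saw '/*')
exit COMMENT mode (now at pos=25)
pos=25: emit ID 'x' (now at pos=26)
DONE. 7 tokens: [SEMI, EQ, NUM, ID, SEMI, NUM, ID]
Position 0: char is ';' -> SEMI

Answer: SEMI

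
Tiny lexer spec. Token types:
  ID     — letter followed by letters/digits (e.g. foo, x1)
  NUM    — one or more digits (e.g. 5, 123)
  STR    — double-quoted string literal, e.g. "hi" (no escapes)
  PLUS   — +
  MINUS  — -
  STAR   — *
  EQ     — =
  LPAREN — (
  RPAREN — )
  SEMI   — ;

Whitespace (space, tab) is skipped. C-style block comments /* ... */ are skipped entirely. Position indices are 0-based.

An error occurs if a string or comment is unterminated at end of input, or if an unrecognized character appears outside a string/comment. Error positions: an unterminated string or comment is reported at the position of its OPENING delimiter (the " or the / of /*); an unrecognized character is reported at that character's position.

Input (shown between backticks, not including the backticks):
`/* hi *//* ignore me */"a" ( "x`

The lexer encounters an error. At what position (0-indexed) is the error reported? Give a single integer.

pos=0: enter COMMENT mode (saw '/*')
exit COMMENT mode (now at pos=8)
pos=8: enter COMMENT mode (saw '/*')
exit COMMENT mode (now at pos=23)
pos=23: enter STRING mode
pos=23: emit STR "a" (now at pos=26)
pos=27: emit LPAREN '('
pos=29: enter STRING mode
pos=29: ERROR — unterminated string

Answer: 29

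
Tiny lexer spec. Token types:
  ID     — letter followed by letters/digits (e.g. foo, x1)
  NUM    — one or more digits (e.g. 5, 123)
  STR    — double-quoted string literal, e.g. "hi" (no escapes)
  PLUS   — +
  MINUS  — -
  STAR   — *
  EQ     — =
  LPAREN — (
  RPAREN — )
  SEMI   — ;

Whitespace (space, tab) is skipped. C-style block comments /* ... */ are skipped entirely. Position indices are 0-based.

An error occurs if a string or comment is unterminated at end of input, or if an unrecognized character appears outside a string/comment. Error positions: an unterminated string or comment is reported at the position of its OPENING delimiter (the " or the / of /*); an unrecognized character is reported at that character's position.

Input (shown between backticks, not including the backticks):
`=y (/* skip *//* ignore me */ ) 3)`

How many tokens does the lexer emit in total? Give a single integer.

Answer: 6

Derivation:
pos=0: emit EQ '='
pos=1: emit ID 'y' (now at pos=2)
pos=3: emit LPAREN '('
pos=4: enter COMMENT mode (saw '/*')
exit COMMENT mode (now at pos=14)
pos=14: enter COMMENT mode (saw '/*')
exit COMMENT mode (now at pos=29)
pos=30: emit RPAREN ')'
pos=32: emit NUM '3' (now at pos=33)
pos=33: emit RPAREN ')'
DONE. 6 tokens: [EQ, ID, LPAREN, RPAREN, NUM, RPAREN]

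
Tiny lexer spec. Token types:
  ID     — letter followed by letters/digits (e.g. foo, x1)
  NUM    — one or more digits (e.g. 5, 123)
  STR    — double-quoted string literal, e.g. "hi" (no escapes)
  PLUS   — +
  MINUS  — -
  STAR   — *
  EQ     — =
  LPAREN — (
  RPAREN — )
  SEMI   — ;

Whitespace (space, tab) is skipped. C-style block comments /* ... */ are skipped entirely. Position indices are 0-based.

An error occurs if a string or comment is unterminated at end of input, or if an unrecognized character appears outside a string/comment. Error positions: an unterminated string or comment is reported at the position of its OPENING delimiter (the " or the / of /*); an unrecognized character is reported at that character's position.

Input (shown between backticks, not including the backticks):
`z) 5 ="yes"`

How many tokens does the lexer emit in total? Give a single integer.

Answer: 5

Derivation:
pos=0: emit ID 'z' (now at pos=1)
pos=1: emit RPAREN ')'
pos=3: emit NUM '5' (now at pos=4)
pos=5: emit EQ '='
pos=6: enter STRING mode
pos=6: emit STR "yes" (now at pos=11)
DONE. 5 tokens: [ID, RPAREN, NUM, EQ, STR]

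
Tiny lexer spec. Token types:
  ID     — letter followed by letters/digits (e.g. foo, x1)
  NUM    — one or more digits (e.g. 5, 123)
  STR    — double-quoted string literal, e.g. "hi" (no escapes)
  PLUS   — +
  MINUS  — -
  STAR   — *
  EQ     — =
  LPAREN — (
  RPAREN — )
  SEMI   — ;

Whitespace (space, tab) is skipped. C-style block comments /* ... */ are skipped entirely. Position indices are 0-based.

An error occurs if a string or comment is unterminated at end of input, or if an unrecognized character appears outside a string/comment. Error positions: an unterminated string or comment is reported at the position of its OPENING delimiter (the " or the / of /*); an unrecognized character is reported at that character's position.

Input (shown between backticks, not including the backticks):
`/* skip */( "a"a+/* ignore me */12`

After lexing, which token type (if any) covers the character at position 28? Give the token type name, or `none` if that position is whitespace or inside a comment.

pos=0: enter COMMENT mode (saw '/*')
exit COMMENT mode (now at pos=10)
pos=10: emit LPAREN '('
pos=12: enter STRING mode
pos=12: emit STR "a" (now at pos=15)
pos=15: emit ID 'a' (now at pos=16)
pos=16: emit PLUS '+'
pos=17: enter COMMENT mode (saw '/*')
exit COMMENT mode (now at pos=32)
pos=32: emit NUM '12' (now at pos=34)
DONE. 5 tokens: [LPAREN, STR, ID, PLUS, NUM]
Position 28: char is 'e' -> none

Answer: none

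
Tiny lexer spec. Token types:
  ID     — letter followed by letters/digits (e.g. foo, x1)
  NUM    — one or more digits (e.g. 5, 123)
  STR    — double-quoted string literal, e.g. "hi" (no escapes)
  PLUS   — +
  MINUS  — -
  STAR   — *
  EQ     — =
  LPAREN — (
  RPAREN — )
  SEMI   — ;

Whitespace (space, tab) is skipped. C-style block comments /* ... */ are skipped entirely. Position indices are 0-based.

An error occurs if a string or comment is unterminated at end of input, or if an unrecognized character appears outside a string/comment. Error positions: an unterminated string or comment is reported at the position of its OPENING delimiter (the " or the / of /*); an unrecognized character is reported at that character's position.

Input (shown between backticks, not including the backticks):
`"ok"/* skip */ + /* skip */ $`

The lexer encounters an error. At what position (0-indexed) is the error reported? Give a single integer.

pos=0: enter STRING mode
pos=0: emit STR "ok" (now at pos=4)
pos=4: enter COMMENT mode (saw '/*')
exit COMMENT mode (now at pos=14)
pos=15: emit PLUS '+'
pos=17: enter COMMENT mode (saw '/*')
exit COMMENT mode (now at pos=27)
pos=28: ERROR — unrecognized char '$'

Answer: 28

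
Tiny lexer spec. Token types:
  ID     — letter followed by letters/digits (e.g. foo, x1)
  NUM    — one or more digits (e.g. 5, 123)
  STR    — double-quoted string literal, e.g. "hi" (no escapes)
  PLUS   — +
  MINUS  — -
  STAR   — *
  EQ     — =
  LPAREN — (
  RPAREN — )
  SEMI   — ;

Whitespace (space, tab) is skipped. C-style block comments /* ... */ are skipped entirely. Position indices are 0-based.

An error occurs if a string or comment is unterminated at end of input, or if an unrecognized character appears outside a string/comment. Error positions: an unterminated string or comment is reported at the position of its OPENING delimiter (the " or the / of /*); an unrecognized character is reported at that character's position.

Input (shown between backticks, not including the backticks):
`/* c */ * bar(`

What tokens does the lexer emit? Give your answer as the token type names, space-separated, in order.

pos=0: enter COMMENT mode (saw '/*')
exit COMMENT mode (now at pos=7)
pos=8: emit STAR '*'
pos=10: emit ID 'bar' (now at pos=13)
pos=13: emit LPAREN '('
DONE. 3 tokens: [STAR, ID, LPAREN]

Answer: STAR ID LPAREN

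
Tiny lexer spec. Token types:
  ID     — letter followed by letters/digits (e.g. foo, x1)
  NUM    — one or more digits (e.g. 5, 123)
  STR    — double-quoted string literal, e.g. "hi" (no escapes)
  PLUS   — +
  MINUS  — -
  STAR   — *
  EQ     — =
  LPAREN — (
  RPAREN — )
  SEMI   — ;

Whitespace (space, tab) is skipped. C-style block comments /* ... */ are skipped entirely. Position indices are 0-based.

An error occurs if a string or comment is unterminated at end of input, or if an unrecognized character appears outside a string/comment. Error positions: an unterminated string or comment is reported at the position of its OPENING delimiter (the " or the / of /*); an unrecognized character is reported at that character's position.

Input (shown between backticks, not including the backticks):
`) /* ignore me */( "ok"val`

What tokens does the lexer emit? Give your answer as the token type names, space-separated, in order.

pos=0: emit RPAREN ')'
pos=2: enter COMMENT mode (saw '/*')
exit COMMENT mode (now at pos=17)
pos=17: emit LPAREN '('
pos=19: enter STRING mode
pos=19: emit STR "ok" (now at pos=23)
pos=23: emit ID 'val' (now at pos=26)
DONE. 4 tokens: [RPAREN, LPAREN, STR, ID]

Answer: RPAREN LPAREN STR ID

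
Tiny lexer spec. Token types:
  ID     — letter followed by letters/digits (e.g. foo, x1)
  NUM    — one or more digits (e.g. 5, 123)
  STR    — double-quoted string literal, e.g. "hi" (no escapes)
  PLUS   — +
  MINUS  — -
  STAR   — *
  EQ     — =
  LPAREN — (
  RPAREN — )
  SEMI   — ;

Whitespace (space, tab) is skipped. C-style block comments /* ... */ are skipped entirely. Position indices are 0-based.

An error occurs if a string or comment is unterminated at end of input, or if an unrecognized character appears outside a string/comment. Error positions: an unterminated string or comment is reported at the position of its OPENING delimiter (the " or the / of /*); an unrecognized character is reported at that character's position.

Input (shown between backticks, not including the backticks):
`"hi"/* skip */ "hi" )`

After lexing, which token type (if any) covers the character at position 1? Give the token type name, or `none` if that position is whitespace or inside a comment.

pos=0: enter STRING mode
pos=0: emit STR "hi" (now at pos=4)
pos=4: enter COMMENT mode (saw '/*')
exit COMMENT mode (now at pos=14)
pos=15: enter STRING mode
pos=15: emit STR "hi" (now at pos=19)
pos=20: emit RPAREN ')'
DONE. 3 tokens: [STR, STR, RPAREN]
Position 1: char is 'h' -> STR

Answer: STR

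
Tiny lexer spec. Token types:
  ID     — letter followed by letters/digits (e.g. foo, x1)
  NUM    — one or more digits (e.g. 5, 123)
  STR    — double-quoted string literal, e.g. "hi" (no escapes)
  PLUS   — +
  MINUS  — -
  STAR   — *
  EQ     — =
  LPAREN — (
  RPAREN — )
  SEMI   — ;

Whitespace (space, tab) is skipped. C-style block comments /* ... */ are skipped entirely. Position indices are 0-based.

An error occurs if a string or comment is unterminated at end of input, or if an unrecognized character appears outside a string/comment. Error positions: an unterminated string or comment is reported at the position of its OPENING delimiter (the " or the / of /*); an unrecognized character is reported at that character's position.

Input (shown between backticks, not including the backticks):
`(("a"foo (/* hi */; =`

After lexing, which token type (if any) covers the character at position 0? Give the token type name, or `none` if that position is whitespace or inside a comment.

Answer: LPAREN

Derivation:
pos=0: emit LPAREN '('
pos=1: emit LPAREN '('
pos=2: enter STRING mode
pos=2: emit STR "a" (now at pos=5)
pos=5: emit ID 'foo' (now at pos=8)
pos=9: emit LPAREN '('
pos=10: enter COMMENT mode (saw '/*')
exit COMMENT mode (now at pos=18)
pos=18: emit SEMI ';'
pos=20: emit EQ '='
DONE. 7 tokens: [LPAREN, LPAREN, STR, ID, LPAREN, SEMI, EQ]
Position 0: char is '(' -> LPAREN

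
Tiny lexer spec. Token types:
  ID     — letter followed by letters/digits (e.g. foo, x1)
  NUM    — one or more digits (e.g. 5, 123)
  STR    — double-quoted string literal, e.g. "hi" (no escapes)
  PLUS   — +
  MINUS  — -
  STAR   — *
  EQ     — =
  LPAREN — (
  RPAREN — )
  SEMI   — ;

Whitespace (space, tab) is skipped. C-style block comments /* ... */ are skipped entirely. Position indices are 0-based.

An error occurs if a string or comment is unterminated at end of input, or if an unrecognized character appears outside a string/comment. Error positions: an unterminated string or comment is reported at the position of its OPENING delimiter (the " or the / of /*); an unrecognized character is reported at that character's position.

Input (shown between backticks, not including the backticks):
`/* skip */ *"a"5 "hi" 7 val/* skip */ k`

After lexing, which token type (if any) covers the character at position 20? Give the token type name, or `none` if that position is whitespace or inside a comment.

Answer: STR

Derivation:
pos=0: enter COMMENT mode (saw '/*')
exit COMMENT mode (now at pos=10)
pos=11: emit STAR '*'
pos=12: enter STRING mode
pos=12: emit STR "a" (now at pos=15)
pos=15: emit NUM '5' (now at pos=16)
pos=17: enter STRING mode
pos=17: emit STR "hi" (now at pos=21)
pos=22: emit NUM '7' (now at pos=23)
pos=24: emit ID 'val' (now at pos=27)
pos=27: enter COMMENT mode (saw '/*')
exit COMMENT mode (now at pos=37)
pos=38: emit ID 'k' (now at pos=39)
DONE. 7 tokens: [STAR, STR, NUM, STR, NUM, ID, ID]
Position 20: char is '"' -> STR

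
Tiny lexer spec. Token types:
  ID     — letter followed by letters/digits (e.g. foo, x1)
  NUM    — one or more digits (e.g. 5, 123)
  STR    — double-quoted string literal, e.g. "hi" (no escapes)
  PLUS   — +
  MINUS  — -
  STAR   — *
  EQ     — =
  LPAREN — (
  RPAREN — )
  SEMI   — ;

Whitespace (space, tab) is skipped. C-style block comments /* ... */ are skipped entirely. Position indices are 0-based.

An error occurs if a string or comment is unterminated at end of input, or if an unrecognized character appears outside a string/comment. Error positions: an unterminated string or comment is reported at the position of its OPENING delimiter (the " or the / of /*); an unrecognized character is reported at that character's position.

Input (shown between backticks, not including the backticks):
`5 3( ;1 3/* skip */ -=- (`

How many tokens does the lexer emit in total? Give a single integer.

pos=0: emit NUM '5' (now at pos=1)
pos=2: emit NUM '3' (now at pos=3)
pos=3: emit LPAREN '('
pos=5: emit SEMI ';'
pos=6: emit NUM '1' (now at pos=7)
pos=8: emit NUM '3' (now at pos=9)
pos=9: enter COMMENT mode (saw '/*')
exit COMMENT mode (now at pos=19)
pos=20: emit MINUS '-'
pos=21: emit EQ '='
pos=22: emit MINUS '-'
pos=24: emit LPAREN '('
DONE. 10 tokens: [NUM, NUM, LPAREN, SEMI, NUM, NUM, MINUS, EQ, MINUS, LPAREN]

Answer: 10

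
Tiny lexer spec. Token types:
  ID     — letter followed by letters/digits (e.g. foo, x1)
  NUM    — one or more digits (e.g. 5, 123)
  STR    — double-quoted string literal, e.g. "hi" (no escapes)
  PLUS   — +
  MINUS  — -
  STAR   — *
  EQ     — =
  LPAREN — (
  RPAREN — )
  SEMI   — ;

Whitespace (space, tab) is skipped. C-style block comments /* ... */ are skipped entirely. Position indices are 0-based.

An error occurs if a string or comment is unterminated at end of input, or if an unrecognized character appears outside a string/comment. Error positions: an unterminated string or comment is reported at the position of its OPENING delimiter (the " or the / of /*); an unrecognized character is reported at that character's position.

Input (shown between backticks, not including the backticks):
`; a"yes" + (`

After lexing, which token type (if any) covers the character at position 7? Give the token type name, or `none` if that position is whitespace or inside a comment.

pos=0: emit SEMI ';'
pos=2: emit ID 'a' (now at pos=3)
pos=3: enter STRING mode
pos=3: emit STR "yes" (now at pos=8)
pos=9: emit PLUS '+'
pos=11: emit LPAREN '('
DONE. 5 tokens: [SEMI, ID, STR, PLUS, LPAREN]
Position 7: char is '"' -> STR

Answer: STR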